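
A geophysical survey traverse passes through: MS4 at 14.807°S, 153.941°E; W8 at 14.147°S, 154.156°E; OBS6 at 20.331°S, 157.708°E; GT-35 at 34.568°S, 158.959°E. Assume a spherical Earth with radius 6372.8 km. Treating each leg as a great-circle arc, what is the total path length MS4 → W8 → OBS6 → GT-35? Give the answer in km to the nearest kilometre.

MS4→W8: c = 0.012079 rad, d = 76.97 km
W8→OBS6: c = 0.123087 rad, d = 784.41 km
OBS6→GT-35: c = 0.249230 rad, d = 1588.29 km
Total = 76.97 + 784.41 + 1588.29 = 2449.67 km

2450 km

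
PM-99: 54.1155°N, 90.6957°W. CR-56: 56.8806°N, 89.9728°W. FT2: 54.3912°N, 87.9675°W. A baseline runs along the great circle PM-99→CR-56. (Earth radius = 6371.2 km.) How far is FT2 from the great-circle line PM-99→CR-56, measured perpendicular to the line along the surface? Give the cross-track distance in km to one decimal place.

δ₁₃ = central angle PM-99→FT2 = 0.028229 rad  (haversine)
θ₁₃ = bearing PM-99→FT2 = 79.081°,  θ₁₂ = bearing PM-99→CR-56 = 8.126°
dₓₜ = R·arcsin(sin δ₁₃ · sin(θ₁₃ − θ₁₂)) = 6371.2·arcsin(0.02822·sin(70.954°)) = 170.003 km
|dₓₜ| = 170.003 km

170.0 km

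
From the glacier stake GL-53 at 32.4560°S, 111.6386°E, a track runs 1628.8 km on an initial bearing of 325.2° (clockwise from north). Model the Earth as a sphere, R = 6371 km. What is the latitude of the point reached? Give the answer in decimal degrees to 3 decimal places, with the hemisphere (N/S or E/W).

20.120°S

δ = d/R = 1628.8/6371 = 0.255658 rad
φ₂ = arcsin(sin φ₁ cos δ + cos φ₁ sin δ cos θ)
   = arcsin(-0.53665·0.96750 + 0.84380·0.25288·0.82115) = -20.12012°
λ₂ = λ₁ + atan2(sin θ sin δ cos φ₁, cos δ − sin φ₁ sin φ₂) = 102.79699°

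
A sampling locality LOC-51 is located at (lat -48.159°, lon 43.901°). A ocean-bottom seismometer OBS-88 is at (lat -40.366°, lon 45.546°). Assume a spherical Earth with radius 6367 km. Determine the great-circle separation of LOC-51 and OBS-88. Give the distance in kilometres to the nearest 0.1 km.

Δφ = 7.7930°,  Δλ = 1.6450°
a = sin²(Δφ/2) + cos φ₁ cos φ₂ sin²(Δλ/2) = 0.004723
c = 2·arcsin(√a) = 0.137550 rad = 7.8810°
d = R·c = 6367 × 0.137550 = 875.8 km

875.8 km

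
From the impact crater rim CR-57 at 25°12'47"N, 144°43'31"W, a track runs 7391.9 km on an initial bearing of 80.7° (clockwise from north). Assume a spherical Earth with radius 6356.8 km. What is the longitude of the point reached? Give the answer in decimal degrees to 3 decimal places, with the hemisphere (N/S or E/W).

CR-57: φ = +25.21306°, λ = -144.72528°
δ = d/R = 7391.9/6356.8 = 1.162834 rad
φ₂ = arcsin(sin φ₁ cos δ + cos φ₁ sin δ cos θ)
   = arcsin(0.42599·0.39674 + 0.90473·0.91793·0.16160) = 17.65076°
λ₂ = λ₁ + atan2(sin θ sin δ cos φ₁, cos δ − sin φ₁ sin φ₂) = -72.80637°

72.806°W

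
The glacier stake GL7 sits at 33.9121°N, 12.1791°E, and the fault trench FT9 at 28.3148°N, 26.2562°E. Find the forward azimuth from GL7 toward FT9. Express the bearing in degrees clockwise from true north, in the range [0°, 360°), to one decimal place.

111.1°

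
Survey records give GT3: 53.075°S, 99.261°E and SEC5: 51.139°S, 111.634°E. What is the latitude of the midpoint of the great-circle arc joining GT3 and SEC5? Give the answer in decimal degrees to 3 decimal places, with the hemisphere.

52.269°S

Bx = cos φ₂ cos Δλ = 0.612860,  By = cos φ₂ sin Δλ = 0.134443
φₘ = atan2(sin φ₁ + sin φ₂, √((cos φ₁ + Bx)² + By²)) = -52.26901°
λₘ = λ₁ + atan2(By, cos φ₁ + Bx) = 105.58233°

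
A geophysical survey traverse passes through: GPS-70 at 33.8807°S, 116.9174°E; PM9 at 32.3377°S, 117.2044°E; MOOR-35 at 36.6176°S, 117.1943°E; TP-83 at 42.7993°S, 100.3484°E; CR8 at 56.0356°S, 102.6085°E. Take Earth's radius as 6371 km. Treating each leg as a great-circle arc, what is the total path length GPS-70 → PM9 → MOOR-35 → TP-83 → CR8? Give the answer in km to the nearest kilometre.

3723 km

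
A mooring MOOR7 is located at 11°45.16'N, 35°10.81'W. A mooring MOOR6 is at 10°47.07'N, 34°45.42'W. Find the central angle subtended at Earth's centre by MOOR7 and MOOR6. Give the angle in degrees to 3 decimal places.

1.053°

MOOR7: φ = +11.75267°, λ = -35.18017°
MOOR6: φ = +10.78450°, λ = -34.75700°
Δφ = -0.9682°,  Δλ = 0.4232°
a = sin²(Δφ/2) + cos φ₁ cos φ₂ sin²(Δλ/2) = 0.000084
c = 2·arcsin(√a) = 0.018385 rad = 1.0534°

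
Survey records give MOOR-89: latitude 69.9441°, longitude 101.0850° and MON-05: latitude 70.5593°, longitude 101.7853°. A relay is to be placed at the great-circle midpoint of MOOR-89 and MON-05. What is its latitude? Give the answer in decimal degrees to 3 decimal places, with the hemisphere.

Bx = cos φ₂ cos Δλ = 0.332806,  By = cos φ₂ sin Δλ = 0.004068
φₘ = atan2(sin φ₁ + sin φ₂, √((cos φ₁ + Bx)² + By²)) = 70.25204°
λₘ = λ₁ + atan2(By, cos φ₁ + Bx) = 101.42991°

70.252°N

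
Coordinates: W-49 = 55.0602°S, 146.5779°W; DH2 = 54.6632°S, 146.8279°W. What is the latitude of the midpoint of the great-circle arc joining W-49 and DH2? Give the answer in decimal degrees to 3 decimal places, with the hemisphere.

54.862°S

Bx = cos φ₂ cos Δλ = 0.578376,  By = cos φ₂ sin Δλ = -0.002524
φₘ = atan2(sin φ₁ + sin φ₂, √((cos φ₁ + Bx)² + By²)) = -54.86176°
λₘ = λ₁ + atan2(By, cos φ₁ + Bx) = -146.70352°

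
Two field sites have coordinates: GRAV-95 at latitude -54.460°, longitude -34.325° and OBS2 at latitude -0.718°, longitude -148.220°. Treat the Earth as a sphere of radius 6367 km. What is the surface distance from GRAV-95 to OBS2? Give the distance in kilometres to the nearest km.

Δφ = 53.7420°,  Δλ = -113.8950°
a = sin²(Δφ/2) + cos φ₁ cos φ₂ sin²(Δλ/2) = 0.612618
c = 2·arcsin(√a) = 1.797981 rad = 103.0167°
d = R·c = 6367 × 1.797981 = 11447.7 km

11448 km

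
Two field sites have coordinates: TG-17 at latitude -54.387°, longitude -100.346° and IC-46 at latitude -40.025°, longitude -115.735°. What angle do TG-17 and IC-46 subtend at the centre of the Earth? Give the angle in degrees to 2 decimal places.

17.68°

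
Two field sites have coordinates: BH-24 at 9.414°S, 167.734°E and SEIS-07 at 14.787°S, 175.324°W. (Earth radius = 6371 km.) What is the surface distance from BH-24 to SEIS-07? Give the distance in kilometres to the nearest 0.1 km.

1935.5 km

Δφ = -5.3730°,  Δλ = 16.9420°
a = sin²(Δφ/2) + cos φ₁ cos φ₂ sin²(Δλ/2) = 0.022896
c = 2·arcsin(√a) = 0.303792 rad = 17.4060°
d = R·c = 6371 × 0.303792 = 1935.5 km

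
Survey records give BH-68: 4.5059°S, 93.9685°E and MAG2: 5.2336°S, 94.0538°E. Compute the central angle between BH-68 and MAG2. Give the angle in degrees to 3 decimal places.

0.733°

Δφ = -0.7277°,  Δλ = 0.0853°
a = sin²(Δφ/2) + cos φ₁ cos φ₂ sin²(Δλ/2) = 0.000041
c = 2·arcsin(√a) = 0.012787 rad = 0.7326°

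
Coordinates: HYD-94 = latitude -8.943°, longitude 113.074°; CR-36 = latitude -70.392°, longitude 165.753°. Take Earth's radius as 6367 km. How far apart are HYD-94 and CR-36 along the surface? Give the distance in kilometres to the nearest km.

Δφ = -61.4490°,  Δλ = 52.6790°
a = sin²(Δφ/2) + cos φ₁ cos φ₂ sin²(Δλ/2) = 0.326289
c = 2·arcsin(√a) = 1.215977 rad = 69.6703°
d = R·c = 6367 × 1.215977 = 7742.1 km

7742 km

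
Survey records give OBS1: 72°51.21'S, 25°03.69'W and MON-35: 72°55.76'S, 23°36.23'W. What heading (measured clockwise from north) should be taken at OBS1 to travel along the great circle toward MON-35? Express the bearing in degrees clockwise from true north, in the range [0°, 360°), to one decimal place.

OBS1: φ = -72.85350°, λ = -25.06150°
MON-35: φ = -72.92933°, λ = -23.60383°
Δλ = 1.4577°
y = sin Δλ · cos φ₂ = 0.007467
x = cos φ₁ sin φ₂ − sin φ₁ cos φ₂ cos Δλ = -0.001414
θ = atan2(y, x) = 100.7246° → 100.7246° (mod 360°)

100.7°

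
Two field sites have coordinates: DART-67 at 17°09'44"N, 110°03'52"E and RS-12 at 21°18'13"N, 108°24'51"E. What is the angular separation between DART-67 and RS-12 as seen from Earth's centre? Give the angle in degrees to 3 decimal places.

DART-67: φ = +17.16222°, λ = +110.06444°
RS-12: φ = +21.30361°, λ = +108.41417°
Δφ = 4.1414°,  Δλ = -1.6503°
a = sin²(Δφ/2) + cos φ₁ cos φ₂ sin²(Δλ/2) = 0.001490
c = 2·arcsin(√a) = 0.077225 rad = 4.4247°

4.425°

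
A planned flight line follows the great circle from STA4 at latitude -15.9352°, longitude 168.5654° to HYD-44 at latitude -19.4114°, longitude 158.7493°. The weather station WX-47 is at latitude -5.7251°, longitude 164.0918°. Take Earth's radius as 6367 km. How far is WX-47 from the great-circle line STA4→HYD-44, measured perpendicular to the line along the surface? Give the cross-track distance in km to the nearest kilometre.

δ₁₃ = central angle STA4→WX-47 = 0.193956 rad  (haversine)
θ₁₃ = bearing STA4→WX-47 = 336.255°,  θ₁₂ = bearing STA4→HYD-44 = 248.166°
dₓₜ = R·arcsin(sin δ₁₃ · sin(θ₁₃ − θ₁₂)) = 6367·arcsin(0.19274·sin(88.089°)) = 1234.222 km
|dₓₜ| = 1234.222 km

1234 km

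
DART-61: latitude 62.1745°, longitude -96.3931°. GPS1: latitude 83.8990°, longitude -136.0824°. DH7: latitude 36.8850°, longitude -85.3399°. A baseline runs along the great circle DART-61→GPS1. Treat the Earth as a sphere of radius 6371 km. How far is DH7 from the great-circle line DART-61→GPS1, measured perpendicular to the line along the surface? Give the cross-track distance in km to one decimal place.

512.9 km

δ₁₃ = central angle DART-61→DH7 = 0.457329 rad  (haversine)
θ₁₃ = bearing DART-61→DH7 = 159.678°,  θ₁₂ = bearing DART-61→GPS1 = 350.172°
dₓₜ = R·arcsin(sin δ₁₃ · sin(θ₁₃ − θ₁₂)) = 6371·arcsin(0.44155·sin(-190.494°)) = 512.895 km
|dₓₜ| = 512.895 km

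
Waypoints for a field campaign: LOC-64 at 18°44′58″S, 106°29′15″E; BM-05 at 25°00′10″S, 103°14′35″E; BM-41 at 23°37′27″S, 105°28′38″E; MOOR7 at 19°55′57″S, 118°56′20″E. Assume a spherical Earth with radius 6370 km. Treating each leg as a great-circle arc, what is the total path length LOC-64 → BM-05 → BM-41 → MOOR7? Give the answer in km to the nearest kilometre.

LOC-64: φ = -18.74944°, λ = +106.48750°
BM-05: φ = -25.00278°, λ = +103.24306°
BM-41: φ = -23.62417°, λ = +105.47722°
MOOR7: φ = -19.93250°, λ = +118.93889°
LOC-64→BM-05: c = 0.121116 rad, d = 771.51 km
BM-05→BM-41: c = 0.042913 rad, d = 273.36 km
BM-41→MOOR7: c = 0.227376 rad, d = 1448.38 km
Total = 771.51 + 273.36 + 1448.38 = 2493.25 km

2493 km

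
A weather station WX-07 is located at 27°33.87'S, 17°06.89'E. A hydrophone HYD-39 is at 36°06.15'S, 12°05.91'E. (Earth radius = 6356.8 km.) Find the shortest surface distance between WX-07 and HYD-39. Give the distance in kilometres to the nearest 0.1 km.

1058.3 km

WX-07: φ = -27.56450°, λ = +17.11483°
HYD-39: φ = -36.10250°, λ = +12.09850°
Δφ = -8.5380°,  Δλ = -5.0163°
a = sin²(Δφ/2) + cos φ₁ cos φ₂ sin²(Δλ/2) = 0.006913
c = 2·arcsin(√a) = 0.166480 rad = 9.5386°
d = R·c = 6356.8 × 0.166480 = 1058.3 km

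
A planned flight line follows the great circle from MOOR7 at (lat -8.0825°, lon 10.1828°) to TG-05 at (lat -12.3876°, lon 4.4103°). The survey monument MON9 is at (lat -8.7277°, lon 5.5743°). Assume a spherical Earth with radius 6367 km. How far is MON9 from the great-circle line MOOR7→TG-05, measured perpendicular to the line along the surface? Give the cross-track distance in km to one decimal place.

249.8 km

δ₁₃ = central angle MOOR7→MON9 = 0.080362 rad  (haversine)
θ₁₃ = bearing MOOR7→MON9 = 261.612°,  θ₁₂ = bearing MOOR7→TG-05 = 232.359°
dₓₜ = R·arcsin(sin δ₁₃ · sin(θ₁₃ − θ₁₂)) = 6367·arcsin(0.08028·sin(29.253°)) = 249.826 km
|dₓₜ| = 249.826 km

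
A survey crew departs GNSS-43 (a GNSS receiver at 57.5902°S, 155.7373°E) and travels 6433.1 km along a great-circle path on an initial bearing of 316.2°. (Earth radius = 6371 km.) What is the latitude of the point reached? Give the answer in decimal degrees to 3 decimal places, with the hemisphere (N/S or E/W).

6.988°S

δ = d/R = 6433.1/6371 = 1.009747 rad
φ₂ = arcsin(sin φ₁ cos δ + cos φ₁ sin δ cos θ)
   = arcsin(-0.84424·0.53207 + 0.53597·0.84670·0.72176) = -6.98780°
λ₂ = λ₁ + atan2(sin θ sin δ cos φ₁, cos δ − sin φ₁ sin φ₂) = 119.55038°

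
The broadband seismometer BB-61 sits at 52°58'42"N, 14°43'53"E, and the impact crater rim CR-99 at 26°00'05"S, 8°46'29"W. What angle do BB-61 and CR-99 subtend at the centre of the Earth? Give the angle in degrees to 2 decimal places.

BB-61: φ = +52.97833°, λ = +14.73139°
CR-99: φ = -26.00139°, λ = -8.77472°
Δφ = -78.9797°,  Δλ = -23.5061°
a = sin²(Δφ/2) + cos φ₁ cos φ₂ sin²(Δλ/2) = 0.426876
c = 2·arcsin(√a) = 1.424021 rad = 81.5904°

81.59°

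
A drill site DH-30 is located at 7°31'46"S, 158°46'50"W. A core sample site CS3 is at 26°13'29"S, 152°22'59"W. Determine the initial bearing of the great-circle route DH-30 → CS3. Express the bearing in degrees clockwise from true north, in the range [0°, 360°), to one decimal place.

162.7°

DH-30: φ = -7.52944°, λ = -158.78056°
CS3: φ = -26.22472°, λ = -152.38306°
Δλ = 6.3975°
y = sin Δλ · cos φ₂ = 0.099956
x = cos φ₁ sin φ₂ − sin φ₁ cos φ₂ cos Δλ = -0.321267
θ = atan2(y, x) = 162.7174° → 162.7174° (mod 360°)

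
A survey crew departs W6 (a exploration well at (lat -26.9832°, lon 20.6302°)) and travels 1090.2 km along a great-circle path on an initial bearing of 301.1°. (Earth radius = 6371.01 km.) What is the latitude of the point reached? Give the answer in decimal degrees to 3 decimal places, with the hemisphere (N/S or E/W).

δ = d/R = 1090.2/6371.01 = 0.171119 rad
φ₂ = arcsin(sin φ₁ cos δ + cos φ₁ sin δ cos θ)
   = arcsin(-0.45373·0.98539 + 0.89114·0.17028·0.51653) = -21.63668°
λ₂ = λ₁ + atan2(sin θ sin δ cos φ₁, cos δ − sin φ₁ sin φ₂) = 11.60541°

21.637°S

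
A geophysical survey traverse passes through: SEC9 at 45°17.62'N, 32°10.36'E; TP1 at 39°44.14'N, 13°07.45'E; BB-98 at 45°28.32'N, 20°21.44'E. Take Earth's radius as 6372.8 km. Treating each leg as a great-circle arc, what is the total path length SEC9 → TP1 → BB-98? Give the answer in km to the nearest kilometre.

2544 km

SEC9: φ = +45.29367°, λ = +32.17267°
TP1: φ = +39.73567°, λ = +13.12417°
BB-98: φ = +45.47200°, λ = +20.35733°
SEC9→TP1: c = 0.262761 rad, d = 1674.52 km
TP1→BB-98: c = 0.136481 rad, d = 869.77 km
Total = 1674.52 + 869.77 = 2544.29 km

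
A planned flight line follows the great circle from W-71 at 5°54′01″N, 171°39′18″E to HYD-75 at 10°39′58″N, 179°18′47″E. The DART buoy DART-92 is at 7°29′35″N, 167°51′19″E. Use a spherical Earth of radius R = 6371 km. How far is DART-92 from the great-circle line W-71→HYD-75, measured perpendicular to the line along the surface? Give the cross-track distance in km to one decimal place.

376.5 km

W-71: φ = +5.90028°, λ = +171.65500°
HYD-75: φ = +10.66611°, λ = +179.31306°
DART-92: φ = +7.49306°, λ = +167.85528°
δ₁₃ = central angle W-71→DART-92 = 0.071489 rad  (haversine)
θ₁₃ = bearing W-71→DART-92 = 293.096°,  θ₁₂ = bearing W-71→HYD-75 = 57.328°
dₓₜ = R·arcsin(sin δ₁₃ · sin(θ₁₃ − θ₁₂)) = 6371·arcsin(0.07143·sin(235.769°)) = -376.458 km
|dₓₜ| = 376.458 km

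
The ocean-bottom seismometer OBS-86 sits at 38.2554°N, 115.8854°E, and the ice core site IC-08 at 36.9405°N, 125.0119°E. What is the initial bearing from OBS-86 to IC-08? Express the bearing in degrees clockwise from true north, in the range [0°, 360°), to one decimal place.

Δλ = 9.1265°
y = sin Δλ · cos φ₂ = 0.126774
x = cos φ₁ sin φ₂ − sin φ₁ cos φ₂ cos Δλ = -0.016682
θ = atan2(y, x) = 97.4966° → 97.4966° (mod 360°)

97.5°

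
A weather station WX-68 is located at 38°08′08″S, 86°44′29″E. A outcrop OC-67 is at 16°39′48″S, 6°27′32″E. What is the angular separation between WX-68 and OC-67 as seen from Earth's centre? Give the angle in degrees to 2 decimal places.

WX-68: φ = -38.13556°, λ = +86.74139°
OC-67: φ = -16.66333°, λ = +6.45889°
Δφ = 21.4722°,  Δλ = -80.2825°
a = sin²(Δφ/2) + cos φ₁ cos φ₂ sin²(Δλ/2) = 0.347870
c = 2·arcsin(√a) = 1.261634 rad = 72.2863°

72.29°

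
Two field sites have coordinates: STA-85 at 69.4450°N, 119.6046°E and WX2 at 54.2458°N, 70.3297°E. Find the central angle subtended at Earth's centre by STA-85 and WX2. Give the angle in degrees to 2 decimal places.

26.66°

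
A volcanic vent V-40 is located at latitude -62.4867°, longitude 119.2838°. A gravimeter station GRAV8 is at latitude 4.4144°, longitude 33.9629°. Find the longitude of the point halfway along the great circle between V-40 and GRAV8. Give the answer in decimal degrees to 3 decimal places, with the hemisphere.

57.950°E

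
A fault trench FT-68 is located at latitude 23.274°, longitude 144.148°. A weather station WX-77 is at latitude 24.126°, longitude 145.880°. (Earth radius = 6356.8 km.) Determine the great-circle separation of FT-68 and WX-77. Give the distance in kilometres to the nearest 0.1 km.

199.7 km

Δφ = 0.8520°,  Δλ = 1.7320°
a = sin²(Δφ/2) + cos φ₁ cos φ₂ sin²(Δλ/2) = 0.000247
c = 2·arcsin(√a) = 0.031421 rad = 1.8003°
d = R·c = 6356.8 × 0.031421 = 199.7 km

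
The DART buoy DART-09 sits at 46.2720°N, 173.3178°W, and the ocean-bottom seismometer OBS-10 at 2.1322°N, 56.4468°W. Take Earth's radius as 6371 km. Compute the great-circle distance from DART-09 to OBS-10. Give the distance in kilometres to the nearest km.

Δφ = -44.1398°,  Δλ = 116.8710°
a = sin²(Δφ/2) + cos φ₁ cos φ₂ sin²(Δλ/2) = 0.642662
c = 2·arcsin(√a) = 1.860142 rad = 106.5783°
d = R·c = 6371 × 1.860142 = 11851.0 km

11851 km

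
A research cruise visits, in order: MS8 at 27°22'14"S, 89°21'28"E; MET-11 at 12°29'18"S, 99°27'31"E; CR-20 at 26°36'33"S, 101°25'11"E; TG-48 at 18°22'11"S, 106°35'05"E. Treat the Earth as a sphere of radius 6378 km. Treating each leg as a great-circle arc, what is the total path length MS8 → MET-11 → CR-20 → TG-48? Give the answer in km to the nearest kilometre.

4608 km

MS8: φ = -27.37056°, λ = +89.35778°
MET-11: φ = -12.48833°, λ = +99.45861°
CR-20: φ = -26.60917°, λ = +101.41972°
TG-48: φ = -18.36972°, λ = +106.58472°
MS8→MET-11: c = 0.307751 rad, d = 1962.84 km
MET-11→CR-20: c = 0.248542 rad, d = 1585.20 km
CR-20→TG-48: c = 0.166128 rad, d = 1059.56 km
Total = 1962.84 + 1585.20 + 1059.56 = 4607.60 km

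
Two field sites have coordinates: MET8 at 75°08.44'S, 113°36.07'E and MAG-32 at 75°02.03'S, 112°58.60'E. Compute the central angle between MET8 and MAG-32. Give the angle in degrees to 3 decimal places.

0.193°

MET8: φ = -75.14067°, λ = +113.60117°
MAG-32: φ = -75.03383°, λ = +112.97667°
Δφ = 0.1068°,  Δλ = -0.6245°
a = sin²(Δφ/2) + cos φ₁ cos φ₂ sin²(Δλ/2) = 0.000003
c = 2·arcsin(√a) = 0.003368 rad = 0.1930°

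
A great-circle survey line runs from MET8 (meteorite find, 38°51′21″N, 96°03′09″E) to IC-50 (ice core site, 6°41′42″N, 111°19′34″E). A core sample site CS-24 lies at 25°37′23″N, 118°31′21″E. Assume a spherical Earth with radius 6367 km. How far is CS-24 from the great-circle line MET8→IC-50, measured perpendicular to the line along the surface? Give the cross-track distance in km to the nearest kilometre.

MET8: φ = +38.85583°, λ = +96.05250°
IC-50: φ = +6.69500°, λ = +111.32611°
CS-24: φ = +25.62306°, λ = +118.52250°
δ₁₃ = central angle MET8→CS-24 = 0.402356 rad  (haversine)
θ₁₃ = bearing MET8→CS-24 = 118.352°,  θ₁₂ = bearing MET8→IC-50 = 152.855°
dₓₜ = R·arcsin(sin δ₁₃ · sin(θ₁₃ − θ₁₂)) = 6367·arcsin(0.39159·sin(-34.503°)) = -1424.128 km
|dₓₜ| = 1424.128 km

1424 km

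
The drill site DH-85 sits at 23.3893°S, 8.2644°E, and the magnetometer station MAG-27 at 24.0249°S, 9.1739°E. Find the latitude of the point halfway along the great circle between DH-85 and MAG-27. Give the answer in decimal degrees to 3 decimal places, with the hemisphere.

Bx = cos φ₂ cos Δλ = 0.913254,  By = cos φ₂ sin Δλ = 0.014498
φₘ = atan2(sin φ₁ + sin φ₂, √((cos φ₁ + Bx)² + By²)) = -23.70776°
λₘ = λ₁ + atan2(By, cos φ₁ + Bx) = 8.71804°

23.708°S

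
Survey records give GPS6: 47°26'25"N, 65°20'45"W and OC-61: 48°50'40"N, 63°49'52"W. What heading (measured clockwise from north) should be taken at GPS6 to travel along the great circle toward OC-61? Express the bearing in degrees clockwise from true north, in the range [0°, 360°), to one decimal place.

GPS6: φ = +47.44028°, λ = -65.34583°
OC-61: φ = +48.84444°, λ = -63.83111°
Δλ = 1.5147°
y = sin Δλ · cos φ₂ = 0.017396
x = cos φ₁ sin φ₂ − sin φ₁ cos φ₂ cos Δλ = 0.024674
θ = atan2(y, x) = 35.1852° → 35.1852° (mod 360°)

35.2°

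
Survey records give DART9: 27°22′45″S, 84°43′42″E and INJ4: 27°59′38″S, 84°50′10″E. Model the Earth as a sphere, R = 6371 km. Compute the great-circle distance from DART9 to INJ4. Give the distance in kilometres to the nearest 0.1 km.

69.2 km

DART9: φ = -27.37917°, λ = +84.72833°
INJ4: φ = -27.99389°, λ = +84.83611°
Δφ = -0.6147°,  Δλ = 0.1078°
a = sin²(Δφ/2) + cos φ₁ cos φ₂ sin²(Δλ/2) = 0.000029
c = 2·arcsin(√a) = 0.010857 rad = 0.6221°
d = R·c = 6371 × 0.010857 = 69.2 km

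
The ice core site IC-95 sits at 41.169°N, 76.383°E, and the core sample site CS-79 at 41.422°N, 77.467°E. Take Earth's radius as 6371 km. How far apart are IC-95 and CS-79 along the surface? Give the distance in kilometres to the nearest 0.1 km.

Δφ = 0.2530°,  Δλ = 1.0840°
a = sin²(Δφ/2) + cos φ₁ cos φ₂ sin²(Δλ/2) = 0.000055
c = 2·arcsin(√a) = 0.014884 rad = 0.8528°
d = R·c = 6371 × 0.014884 = 94.8 km

94.8 km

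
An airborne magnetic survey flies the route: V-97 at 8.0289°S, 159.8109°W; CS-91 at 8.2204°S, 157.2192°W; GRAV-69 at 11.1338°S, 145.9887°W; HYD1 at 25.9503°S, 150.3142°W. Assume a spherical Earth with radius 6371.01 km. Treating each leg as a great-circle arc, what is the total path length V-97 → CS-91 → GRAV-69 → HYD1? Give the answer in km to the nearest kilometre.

3268 km

V-97→CS-91: c = 0.044904 rad, d = 286.08 km
CS-91→GRAV-69: c = 0.199768 rad, d = 1272.73 km
GRAV-69→HYD1: c = 0.268248 rad, d = 1709.01 km
Total = 286.08 + 1272.73 + 1709.01 = 3267.82 km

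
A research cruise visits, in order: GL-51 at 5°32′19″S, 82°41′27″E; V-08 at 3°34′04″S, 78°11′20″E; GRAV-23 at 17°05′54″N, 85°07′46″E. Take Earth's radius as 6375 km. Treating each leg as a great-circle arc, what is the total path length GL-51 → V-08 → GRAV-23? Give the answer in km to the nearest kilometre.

2968 km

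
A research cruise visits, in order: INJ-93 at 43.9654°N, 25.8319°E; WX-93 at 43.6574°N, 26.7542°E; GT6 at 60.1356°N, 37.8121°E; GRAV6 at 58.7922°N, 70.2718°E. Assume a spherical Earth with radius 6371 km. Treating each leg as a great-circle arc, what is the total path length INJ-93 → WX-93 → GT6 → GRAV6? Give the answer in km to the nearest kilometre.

3880 km

INJ-93→WX-93: c = 0.012800 rad, d = 81.55 km
WX-93→GT6: c = 0.310309 rad, d = 1976.98 km
GT6→GRAV6: c = 0.285872 rad, d = 1821.29 km
Total = 81.55 + 1976.98 + 1821.29 = 3879.82 km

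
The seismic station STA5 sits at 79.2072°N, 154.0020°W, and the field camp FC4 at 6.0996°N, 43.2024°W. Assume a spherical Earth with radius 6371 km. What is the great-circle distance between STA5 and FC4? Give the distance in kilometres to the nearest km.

Δφ = -73.1076°,  Δλ = 110.7996°
a = sin²(Δφ/2) + cos φ₁ cos φ₂ sin²(Δλ/2) = 0.480871
c = 2·arcsin(√a) = 1.532528 rad = 87.8074°
d = R·c = 6371 × 1.532528 = 9763.7 km

9764 km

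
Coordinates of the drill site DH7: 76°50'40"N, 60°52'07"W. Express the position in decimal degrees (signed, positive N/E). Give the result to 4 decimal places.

+76.8444°, -60.8686°

lat: 76.8444° N → +76.8444°
lon: 60.8686° W → -60.8686°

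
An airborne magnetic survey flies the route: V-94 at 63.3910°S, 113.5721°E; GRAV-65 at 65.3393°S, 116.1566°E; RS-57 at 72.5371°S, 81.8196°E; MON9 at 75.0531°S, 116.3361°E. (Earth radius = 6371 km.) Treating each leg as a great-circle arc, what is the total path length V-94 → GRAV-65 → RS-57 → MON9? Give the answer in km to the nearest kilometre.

V-94→GRAV-65: c = 0.039199 rad, d = 249.74 km
GRAV-65→RS-57: c = 0.244330 rad, d = 1556.62 km
RS-57→MON9: c = 0.171025 rad, d = 1089.60 km
Total = 249.74 + 1556.62 + 1089.60 = 2895.96 km

2896 km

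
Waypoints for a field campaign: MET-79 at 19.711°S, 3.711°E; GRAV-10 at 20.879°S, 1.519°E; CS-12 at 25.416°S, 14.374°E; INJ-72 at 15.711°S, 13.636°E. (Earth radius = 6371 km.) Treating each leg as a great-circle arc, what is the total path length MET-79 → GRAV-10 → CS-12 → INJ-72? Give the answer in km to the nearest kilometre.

MET-79→GRAV-10: c = 0.041268 rad, d = 262.92 km
GRAV-10→CS-12: c = 0.220834 rad, d = 1406.94 km
CS-12→INJ-72: c = 0.169812 rad, d = 1081.87 km
Total = 262.92 + 1406.94 + 1081.87 = 2751.72 km

2752 km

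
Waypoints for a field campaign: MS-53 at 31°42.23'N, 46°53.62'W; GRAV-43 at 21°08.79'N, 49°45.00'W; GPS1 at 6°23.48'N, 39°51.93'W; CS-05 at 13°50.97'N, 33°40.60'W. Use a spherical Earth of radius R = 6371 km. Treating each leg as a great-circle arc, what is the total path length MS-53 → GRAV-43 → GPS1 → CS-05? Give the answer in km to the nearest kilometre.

MS-53: φ = +31.70383°, λ = -46.89367°
GRAV-43: φ = +21.14650°, λ = -49.75000°
GPS1: φ = +6.39133°, λ = -39.86550°
CS-05: φ = +13.84950°, λ = -33.67667°
MS-53→GRAV-43: c = 0.189565 rad, d = 1207.72 km
GRAV-43→GPS1: c = 0.306934 rad, d = 1955.48 km
GPS1→CS-05: c = 0.168028 rad, d = 1070.51 km
Total = 1207.72 + 1955.48 + 1070.51 = 4233.70 km

4234 km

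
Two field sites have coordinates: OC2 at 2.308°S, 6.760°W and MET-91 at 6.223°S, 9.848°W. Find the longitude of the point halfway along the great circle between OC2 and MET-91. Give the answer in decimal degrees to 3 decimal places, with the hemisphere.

Bx = cos φ₂ cos Δλ = 0.992664,  By = cos φ₂ sin Δλ = -0.053552
φₘ = atan2(sin φ₁ + sin φ₂, √((cos φ₁ + Bx)² + By²)) = -4.26704°
λₘ = λ₁ + atan2(By, cos φ₁ + Bx) = -8.30006°

8.300°W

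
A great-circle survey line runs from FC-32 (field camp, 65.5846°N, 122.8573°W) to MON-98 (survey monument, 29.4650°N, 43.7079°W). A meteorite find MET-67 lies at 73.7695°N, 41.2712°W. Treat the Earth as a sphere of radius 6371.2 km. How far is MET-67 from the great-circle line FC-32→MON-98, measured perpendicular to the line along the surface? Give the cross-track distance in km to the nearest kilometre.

δ₁₃ = central angle FC-32→MET-67 = 0.470842 rad  (haversine)
θ₁₃ = bearing FC-32→MET-67 = 37.554°,  θ₁₂ = bearing FC-32→MON-98 = 86.381°
dₓₜ = R·arcsin(sin δ₁₃ · sin(θ₁₃ − θ₁₂)) = 6371.2·arcsin(0.45364·sin(-48.827°)) = -2220.210 km
|dₓₜ| = 2220.210 km

2220 km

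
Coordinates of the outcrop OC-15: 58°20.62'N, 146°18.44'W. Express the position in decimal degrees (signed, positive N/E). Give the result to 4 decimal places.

+58.3437°, -146.3073°

lat: 58.3437° N → +58.3437°
lon: 146.3073° W → -146.3073°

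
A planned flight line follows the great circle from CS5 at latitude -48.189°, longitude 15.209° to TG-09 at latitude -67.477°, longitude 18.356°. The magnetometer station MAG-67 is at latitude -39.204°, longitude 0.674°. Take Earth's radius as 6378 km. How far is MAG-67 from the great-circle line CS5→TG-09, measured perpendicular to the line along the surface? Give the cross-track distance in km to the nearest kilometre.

1189 km

δ₁₃ = central angle CS5→MAG-67 = 0.240601 rad  (haversine)
θ₁₃ = bearing CS5→MAG-67 = 305.299°,  θ₁₂ = bearing CS5→TG-09 = 176.362°
dₓₜ = R·arcsin(sin δ₁₃ · sin(θ₁₃ − θ₁₂)) = 6378·arcsin(0.23829·sin(128.936°)) = 1189.033 km
|dₓₜ| = 1189.033 km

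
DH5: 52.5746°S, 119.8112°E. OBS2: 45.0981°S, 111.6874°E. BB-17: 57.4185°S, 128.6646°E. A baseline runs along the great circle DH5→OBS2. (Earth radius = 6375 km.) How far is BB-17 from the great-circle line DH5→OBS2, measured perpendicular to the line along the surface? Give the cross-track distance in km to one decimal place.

δ₁₃ = central angle DH5→BB-17 = 0.122312 rad  (haversine)
θ₁₃ = bearing DH5→BB-17 = 137.211°,  θ₁₂ = bearing DH5→OBS2 = 321.296°
dₓₜ = R·arcsin(sin δ₁₃ · sin(θ₁₃ − θ₁₂)) = 6375·arcsin(0.12201·sin(-184.085°)) = 55.406 km
|dₓₜ| = 55.406 km

55.4 km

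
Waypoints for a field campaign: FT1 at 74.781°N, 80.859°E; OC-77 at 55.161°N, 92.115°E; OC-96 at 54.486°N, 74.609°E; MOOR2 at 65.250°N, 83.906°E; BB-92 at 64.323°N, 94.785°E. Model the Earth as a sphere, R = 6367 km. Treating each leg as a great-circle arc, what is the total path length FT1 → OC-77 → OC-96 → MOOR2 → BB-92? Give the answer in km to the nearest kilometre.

5180 km

FT1→OC-77: c = 0.350923 rad, d = 2234.33 km
OC-77→OC-96: c = 0.175948 rad, d = 1120.26 km
OC-96→MOOR2: c = 0.204266 rad, d = 1300.56 km
MOOR2→BB-92: c = 0.082377 rad, d = 524.50 km
Total = 2234.33 + 1120.26 + 1300.56 + 524.50 = 5179.65 km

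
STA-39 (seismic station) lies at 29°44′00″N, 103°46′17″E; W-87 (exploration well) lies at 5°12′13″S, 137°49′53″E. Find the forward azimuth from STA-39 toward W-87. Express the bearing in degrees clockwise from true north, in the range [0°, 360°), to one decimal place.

STA-39: φ = +29.73333°, λ = +103.77139°
W-87: φ = -5.20361°, λ = +137.83139°
Δλ = 34.0600°
y = sin Δλ · cos φ₂ = 0.557753
x = cos φ₁ sin φ₂ − sin φ₁ cos φ₂ cos Δλ = -0.487943
θ = atan2(y, x) = 131.1807° → 131.1807° (mod 360°)

131.2°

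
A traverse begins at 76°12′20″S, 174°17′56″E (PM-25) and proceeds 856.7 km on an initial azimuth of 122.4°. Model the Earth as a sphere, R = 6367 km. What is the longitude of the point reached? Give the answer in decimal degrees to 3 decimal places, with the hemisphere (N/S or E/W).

PM-25: φ = -76.20556°, λ = +174.29889°
δ = d/R = 856.7/6367 = 0.134553 rad
φ₂ = arcsin(sin φ₁ cos δ + cos φ₁ sin δ cos θ)
   = arcsin(-0.97116·0.99096 + 0.23844·0.13415·-0.53583) = -78.38383°
λ₂ = λ₁ + atan2(sin θ sin δ cos φ₁, cos δ − sin φ₁ sin φ₂) = -151.47134°

151.471°W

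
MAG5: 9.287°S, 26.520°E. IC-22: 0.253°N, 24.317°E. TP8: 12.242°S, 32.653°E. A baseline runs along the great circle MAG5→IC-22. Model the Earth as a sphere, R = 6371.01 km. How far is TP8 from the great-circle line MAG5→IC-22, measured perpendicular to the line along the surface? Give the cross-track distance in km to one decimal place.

573.2 km

δ₁₃ = central angle MAG5→TP8 = 0.117111 rad  (haversine)
θ₁₃ = bearing MAG5→TP8 = 116.675°,  θ₁₂ = bearing MAG5→IC-22 = 346.933°
dₓₜ = R·arcsin(sin δ₁₃ · sin(θ₁₃ − θ₁₂)) = 6371.01·arcsin(0.11684·sin(-230.258°)) = 573.173 km
|dₓₜ| = 573.173 km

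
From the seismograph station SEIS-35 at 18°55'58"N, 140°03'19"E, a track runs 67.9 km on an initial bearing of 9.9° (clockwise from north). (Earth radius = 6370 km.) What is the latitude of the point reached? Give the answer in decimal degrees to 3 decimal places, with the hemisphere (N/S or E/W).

SEIS-35: φ = +18.93278°, λ = +140.05528°
δ = d/R = 67.9/6370 = 0.010659 rad
φ₂ = arcsin(sin φ₁ cos δ + cos φ₁ sin δ cos θ)
   = arcsin(0.32446·0.99994 + 0.94590·0.01066·0.98511) = 19.53439°
λ₂ = λ₁ + atan2(sin θ sin δ cos φ₁, cos δ − sin φ₁ sin φ₂) = 140.16669°

19.534°N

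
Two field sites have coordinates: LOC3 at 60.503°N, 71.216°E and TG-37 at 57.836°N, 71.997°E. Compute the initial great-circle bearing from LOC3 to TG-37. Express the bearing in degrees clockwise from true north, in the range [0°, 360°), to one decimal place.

Δλ = 0.7810°
y = sin Δλ · cos φ₂ = 0.007256
x = cos φ₁ sin φ₂ − sin φ₁ cos φ₂ cos Δλ = -0.046488
θ = atan2(y, x) = 171.1285° → 171.1285° (mod 360°)

171.1°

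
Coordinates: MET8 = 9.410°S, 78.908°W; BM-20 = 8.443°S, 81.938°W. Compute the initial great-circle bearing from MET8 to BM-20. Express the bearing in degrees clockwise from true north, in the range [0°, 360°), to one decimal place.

287.7°

Δλ = -3.0300°
y = sin Δλ · cos φ₂ = -0.052286
x = cos φ₁ sin φ₂ − sin φ₁ cos φ₂ cos Δλ = 0.016650
θ = atan2(y, x) = -72.3360° → 287.6640° (mod 360°)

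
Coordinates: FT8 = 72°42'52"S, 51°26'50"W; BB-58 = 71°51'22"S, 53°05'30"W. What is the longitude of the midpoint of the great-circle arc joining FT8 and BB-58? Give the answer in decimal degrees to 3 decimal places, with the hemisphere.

FT8: φ = -72.71444°, λ = -51.44722°
BB-58: φ = -71.85611°, λ = -53.09167°
Bx = cos φ₂ cos Δλ = 0.311276,  By = cos φ₂ sin Δλ = -0.008936
φₘ = atan2(sin φ₁ + sin φ₂, √((cos φ₁ + Bx)² + By²)) = -72.28699°
λₘ = λ₁ + atan2(By, cos φ₁ + Bx) = -52.28873°

52.289°W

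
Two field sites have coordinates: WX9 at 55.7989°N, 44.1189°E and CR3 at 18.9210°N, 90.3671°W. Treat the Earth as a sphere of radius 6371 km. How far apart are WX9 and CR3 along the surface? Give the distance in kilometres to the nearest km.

10674 km

Δφ = -36.8779°,  Δλ = -134.4860°
a = sin²(Δφ/2) + cos φ₁ cos φ₂ sin²(Δλ/2) = 0.552205
c = 2·arcsin(√a) = 1.675398 rad = 95.9932°
d = R·c = 6371 × 1.675398 = 10674.0 km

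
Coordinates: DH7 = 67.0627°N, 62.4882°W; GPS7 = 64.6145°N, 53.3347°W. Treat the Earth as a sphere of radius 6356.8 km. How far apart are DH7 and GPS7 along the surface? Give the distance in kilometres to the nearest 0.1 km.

Δφ = -2.4482°,  Δλ = 9.1535°
a = sin²(Δφ/2) + cos φ₁ cos φ₂ sin²(Δλ/2) = 0.001520
c = 2·arcsin(√a) = 0.077999 rad = 4.4690°
d = R·c = 6356.8 × 0.077999 = 495.8 km

495.8 km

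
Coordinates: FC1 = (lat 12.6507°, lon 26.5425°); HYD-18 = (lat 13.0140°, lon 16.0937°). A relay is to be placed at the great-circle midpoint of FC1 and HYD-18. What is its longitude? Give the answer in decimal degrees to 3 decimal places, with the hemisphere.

21.322°E

Bx = cos φ₂ cos Δλ = 0.958158,  By = cos φ₂ sin Δλ = -0.176699
φₘ = atan2(sin φ₁ + sin φ₂, √((cos φ₁ + Bx)² + By²)) = 12.88410°
λₘ = λ₁ + atan2(By, cos φ₁ + Bx) = 21.32188°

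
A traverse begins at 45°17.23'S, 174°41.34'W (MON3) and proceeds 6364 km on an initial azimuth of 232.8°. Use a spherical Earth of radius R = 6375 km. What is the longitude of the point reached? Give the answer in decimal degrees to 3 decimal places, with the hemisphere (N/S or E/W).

MON3: φ = -45.28717°, λ = -174.68900°
δ = d/R = 6364/6375 = 0.998275 rad
φ₂ = arcsin(sin φ₁ cos δ + cos φ₁ sin δ cos θ)
   = arcsin(-0.71064·0.54175 + 0.70355·0.84054·-0.60460) = -47.94742°
λ₂ = λ₁ + atan2(sin θ sin δ cos φ₁, cos δ − sin φ₁ sin φ₂) = 97.02316°

97.023°E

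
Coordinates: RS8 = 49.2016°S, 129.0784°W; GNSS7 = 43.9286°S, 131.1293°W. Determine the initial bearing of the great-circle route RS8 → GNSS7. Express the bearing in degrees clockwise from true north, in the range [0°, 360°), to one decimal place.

344.3°

Δλ = -2.0509°
y = sin Δλ · cos φ₂ = -0.025774
x = cos φ₁ sin φ₂ − sin φ₁ cos φ₂ cos Δλ = 0.091552
θ = atan2(y, x) = -15.7232° → 344.2768° (mod 360°)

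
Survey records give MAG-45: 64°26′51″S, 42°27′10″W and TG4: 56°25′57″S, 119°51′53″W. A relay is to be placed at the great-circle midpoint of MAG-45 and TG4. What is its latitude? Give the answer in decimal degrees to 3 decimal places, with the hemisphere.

MAG-45: φ = -64.44750°, λ = -42.45278°
TG4: φ = -56.43250°, λ = -119.86472°
Bx = cos φ₂ cos Δλ = 0.120503,  By = cos φ₂ sin Δλ = -0.539628
φₘ = atan2(sin φ₁ + sin φ₂, √((cos φ₁ + Bx)² + By²)) = -66.02281°
λₘ = λ₁ + atan2(By, cos φ₁ + Bx) = -86.81170°

66.023°S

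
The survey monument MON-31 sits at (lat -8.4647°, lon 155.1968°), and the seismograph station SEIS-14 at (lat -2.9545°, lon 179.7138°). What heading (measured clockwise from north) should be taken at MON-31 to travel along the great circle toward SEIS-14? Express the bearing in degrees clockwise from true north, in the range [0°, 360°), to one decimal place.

78.7°

Δλ = 24.5170°
y = sin Δλ · cos φ₂ = 0.414412
x = cos φ₁ sin φ₂ − sin φ₁ cos φ₂ cos Δλ = 0.082769
θ = atan2(y, x) = 78.7052° → 78.7052° (mod 360°)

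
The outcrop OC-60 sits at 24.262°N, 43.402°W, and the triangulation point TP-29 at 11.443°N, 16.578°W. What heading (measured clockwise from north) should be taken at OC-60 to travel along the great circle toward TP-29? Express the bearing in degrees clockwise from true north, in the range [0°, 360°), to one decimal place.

Δλ = 26.8240°
y = sin Δλ · cos φ₂ = 0.442282
x = cos φ₁ sin φ₂ − sin φ₁ cos φ₂ cos Δλ = -0.178536
θ = atan2(y, x) = 111.9824° → 111.9824° (mod 360°)

112.0°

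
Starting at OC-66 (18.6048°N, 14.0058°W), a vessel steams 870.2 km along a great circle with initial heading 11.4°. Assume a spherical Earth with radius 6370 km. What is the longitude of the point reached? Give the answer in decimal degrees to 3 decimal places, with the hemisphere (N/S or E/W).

δ = d/R = 870.2/6370 = 0.136609 rad
φ₂ = arcsin(sin φ₁ cos δ + cos φ₁ sin δ cos θ)
   = arcsin(0.31904·0.99068 + 0.94774·0.13618·0.98027) = 26.26911°
λ₂ = λ₁ + atan2(sin θ sin δ cos φ₁, cos δ − sin φ₁ sin φ₂) = -12.28564°

12.286°W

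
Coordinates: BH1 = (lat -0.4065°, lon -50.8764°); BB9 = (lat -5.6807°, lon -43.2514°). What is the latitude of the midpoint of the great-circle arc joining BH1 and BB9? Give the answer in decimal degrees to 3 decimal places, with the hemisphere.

3.050°S

Bx = cos φ₂ cos Δλ = 0.986290,  By = cos φ₂ sin Δλ = 0.132037
φₘ = atan2(sin φ₁ + sin φ₂, √((cos φ₁ + Bx)² + By²)) = -3.05034°
λₘ = λ₁ + atan2(By, cos φ₁ + Bx) = -47.07325°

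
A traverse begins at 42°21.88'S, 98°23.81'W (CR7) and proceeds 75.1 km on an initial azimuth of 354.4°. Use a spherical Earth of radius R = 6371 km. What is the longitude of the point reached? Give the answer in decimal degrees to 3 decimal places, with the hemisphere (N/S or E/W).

CR7: φ = -42.36467°, λ = -98.39683°
δ = d/R = 75.1/6371 = 0.011788 rad
φ₂ = arcsin(sin φ₁ cos δ + cos φ₁ sin δ cos θ)
   = arcsin(-0.67385·0.99993 + 0.73887·0.01179·0.99523) = -41.69247°
λ₂ = λ₁ + atan2(sin θ sin δ cos φ₁, cos δ − sin φ₁ sin φ₂) = -98.48509°

98.485°W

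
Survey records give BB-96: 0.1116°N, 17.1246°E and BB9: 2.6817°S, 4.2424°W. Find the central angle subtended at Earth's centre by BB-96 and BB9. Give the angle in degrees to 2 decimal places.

21.54°

Δφ = -2.7933°,  Δλ = -21.3670°
a = sin²(Δφ/2) + cos φ₁ cos φ₂ sin²(Δλ/2) = 0.034923
c = 2·arcsin(√a) = 0.375967 rad = 21.5413°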